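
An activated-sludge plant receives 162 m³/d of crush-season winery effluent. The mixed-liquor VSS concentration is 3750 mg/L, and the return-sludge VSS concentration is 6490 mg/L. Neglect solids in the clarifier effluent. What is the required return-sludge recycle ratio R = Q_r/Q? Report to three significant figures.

R ≈ 1.37

Mass balance around the secondary clarifier (neglecting effluent solids): R = X / (X_r − X) = 3750 / (6490 − 3750) = 1.369.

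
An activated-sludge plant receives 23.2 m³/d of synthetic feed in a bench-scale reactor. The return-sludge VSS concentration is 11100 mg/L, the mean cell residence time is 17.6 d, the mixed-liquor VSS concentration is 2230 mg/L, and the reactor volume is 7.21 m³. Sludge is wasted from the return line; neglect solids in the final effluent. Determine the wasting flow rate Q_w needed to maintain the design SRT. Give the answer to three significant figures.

Q_w ≈ 0.0823 m³/d

Wasting from the return line (neglecting effluent solids): Q_w = V·X / (θ_c·X_r) = 7.210 × 2230 / (17.6 × 11100) = 0.08230 m³/d.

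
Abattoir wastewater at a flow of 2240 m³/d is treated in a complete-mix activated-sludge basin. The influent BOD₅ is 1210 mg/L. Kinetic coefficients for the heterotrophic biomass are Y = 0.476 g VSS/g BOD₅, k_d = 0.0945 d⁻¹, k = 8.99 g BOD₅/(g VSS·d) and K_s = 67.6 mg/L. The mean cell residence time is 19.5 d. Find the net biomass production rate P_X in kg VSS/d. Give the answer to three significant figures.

P_X ≈ 453 kg VSS/d

Effluent substrate depends only on kinetics and SRT: S = K_s(1 + k_d θ_c) / [θ_c(Yk − k_d) − 1] = 67.6 × (1 + 0.0945 × 19.5) / [19.5 × (0.476 × 8.99 − 0.0945) − 1] = 192.2 / 80.60 = 2.384 mg/L.
Observed yield with endogenous decay: Y_obs = Y / (1 + k_d·θ_c) = 0.476 / (1 + 0.0945 × 19.5) = 0.476 / 2.843 = 0.1674 g VSS/g BOD₅.
ΔS = 1210 − 2.38 = 1208 mg/L, so the substrate removal rate is 2240 × 1208/1000 = 2705 kg BOD₅/d.
Biomass produced: P_X = Y_obs·Q·ΔS = 0.1674 × 2705 ≈ 452.9 kg VSS/d.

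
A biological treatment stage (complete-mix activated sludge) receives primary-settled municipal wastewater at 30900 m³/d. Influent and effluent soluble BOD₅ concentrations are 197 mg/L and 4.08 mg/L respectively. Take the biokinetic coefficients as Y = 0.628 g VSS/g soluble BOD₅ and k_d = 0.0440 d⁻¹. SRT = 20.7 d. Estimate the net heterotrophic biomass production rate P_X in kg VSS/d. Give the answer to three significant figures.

The observed yield is Y_obs = Y/(1 + k_d·θ_c) = 0.628 / (1 + 0.0440 × 20.7) = 0.628 / 1.911 = 0.3287 g VSS per g soluble BOD₅ removed.
Substrate removed = Q·(S₀ − S) = 30900 m³/d × (197 − 4.08) g/m³ = 5.96×10^6 g/d = 5961 kg/d.
P_X = Y_obs · Q(S₀ − S) = 0.3287 × 5961 = 1959 kg VSS/d.

P_X ≈ 1960 kg VSS/d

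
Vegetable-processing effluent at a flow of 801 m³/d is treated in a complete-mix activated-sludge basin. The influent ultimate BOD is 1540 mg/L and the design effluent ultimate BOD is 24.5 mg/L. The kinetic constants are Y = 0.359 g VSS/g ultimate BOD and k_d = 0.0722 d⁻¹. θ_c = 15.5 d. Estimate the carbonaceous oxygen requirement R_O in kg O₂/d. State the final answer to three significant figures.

Correct the yield for decay: Y_obs = Y/(1 + k_d θ_c) = 0.359 / (1 + 0.0722 × 15.5) = 0.359 / 2.119 = 0.1694.
Q·(S₀ − S) = 801 × (1540 − 24.5) × 10⁻³ = 1214 kg/d removed.
P_X = Y_obs·Q·(S₀ − S) = 0.1694 × 1214 = 205.7 kg VSS/d.
R_O = Q·ΔS − 1.42 P_X = 1214 − 292.0 = 921.9 kg O₂/d.

R_O ≈ 922 kg O₂/d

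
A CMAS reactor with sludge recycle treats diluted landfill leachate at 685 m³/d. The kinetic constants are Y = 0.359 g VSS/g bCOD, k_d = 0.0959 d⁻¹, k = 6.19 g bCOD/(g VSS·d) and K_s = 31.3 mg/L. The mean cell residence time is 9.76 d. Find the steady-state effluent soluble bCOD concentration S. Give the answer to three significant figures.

Effluent substrate depends only on kinetics and SRT: S = K_s(1 + k_d θ_c) / [θ_c(Yk − k_d) − 1] = 31.3 × (1 + 0.0959 × 9.76) / [9.76 × (0.359 × 6.19 − 0.0959) − 1] = 60.60 / 19.75 = 3.068 mg/L.

S ≈ 3.07 mg/L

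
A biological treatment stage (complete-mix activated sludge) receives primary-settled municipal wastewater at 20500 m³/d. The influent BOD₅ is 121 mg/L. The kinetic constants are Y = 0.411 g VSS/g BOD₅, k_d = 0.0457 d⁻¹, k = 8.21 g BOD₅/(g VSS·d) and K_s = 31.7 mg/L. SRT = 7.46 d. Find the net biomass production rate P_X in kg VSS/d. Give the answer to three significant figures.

Effluent substrate depends only on kinetics and SRT: S = K_s(1 + k_d θ_c) / [θ_c(Yk − k_d) − 1] = 31.7 × (1 + 0.0457 × 7.46) / [7.46 × (0.411 × 8.21 − 0.0457) − 1] = 42.51 / 23.83 = 1.784 mg/L.
Y_obs = Y / (1 + k_d θ_c) = 0.411 / (1 + 0.0457 × 7.46) = 0.411 / 1.341 = 0.3065.
Q·(S₀ − S) = 20500 × (121 − 1.78) × 10⁻³ = 2444 kg/d removed.
Net biomass production P_X = Y_obs × Q·(S₀ − S) = 0.3065 × 2444 = 749.1 kg VSS/d.

P_X ≈ 749 kg VSS/d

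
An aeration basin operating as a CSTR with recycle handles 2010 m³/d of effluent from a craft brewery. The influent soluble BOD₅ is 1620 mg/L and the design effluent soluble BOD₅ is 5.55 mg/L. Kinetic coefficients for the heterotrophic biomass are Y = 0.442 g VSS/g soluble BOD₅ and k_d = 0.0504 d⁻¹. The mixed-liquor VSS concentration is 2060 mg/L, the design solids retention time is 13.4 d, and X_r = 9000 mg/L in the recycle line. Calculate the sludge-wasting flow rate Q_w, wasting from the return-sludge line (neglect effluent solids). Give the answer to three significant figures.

Q_w ≈ 95.1 m³/d

Steady-state biomass mass balance: V·X·(1 + k_d·θ_c) = Y·Q·(S₀ − S)·θ_c, so V = 0.442 × 2010 × (1620 − 5.55) × 13.4 / [2060 × (1 + 0.0504 × 13.4)] = 1.92×10^7 / 3451 = 5569 m³.
Wasting from the return line (neglecting effluent solids): Q_w = V·X / (θ_c·X_r) = 5569 × 2060 / (13.4 × 9000) = 95.12 m³/d.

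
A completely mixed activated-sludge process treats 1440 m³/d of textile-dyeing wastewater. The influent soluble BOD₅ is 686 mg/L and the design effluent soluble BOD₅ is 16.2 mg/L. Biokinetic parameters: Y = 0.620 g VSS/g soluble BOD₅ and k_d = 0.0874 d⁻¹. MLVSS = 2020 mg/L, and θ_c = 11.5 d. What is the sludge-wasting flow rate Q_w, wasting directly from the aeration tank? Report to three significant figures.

Rearranging the biomass balance for a CMAS with decay, V = Y·Q·ΔS·θ_c / [X·(1+k_d θ_c)] = 0.620 × 1440 × (686 − 16.2) × 11.5 / [2020 × (1 + 0.0874 × 11.5)] = 6.88×10^6 / 4050 = 1698 m³.
For wasting at MLVSS concentration, Q_w = V/θ_c = 1698/11.5 = 147.6 m³/d.

Q_w ≈ 148 m³/d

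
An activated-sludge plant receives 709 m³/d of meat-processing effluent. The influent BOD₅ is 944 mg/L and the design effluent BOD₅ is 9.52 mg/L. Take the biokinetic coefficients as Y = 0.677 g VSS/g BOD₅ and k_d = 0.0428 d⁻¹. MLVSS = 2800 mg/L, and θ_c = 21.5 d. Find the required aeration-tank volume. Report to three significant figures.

Steady-state biomass mass balance: V·X·(1 + k_d·θ_c) = Y·Q·(S₀ − S)·θ_c, so V = 0.677 × 709 × (944 − 9.52) × 21.5 / [2800 × (1 + 0.0428 × 21.5)] = 9.64×10^6 / 5377 = 1794 m³.

V ≈ 1790 m³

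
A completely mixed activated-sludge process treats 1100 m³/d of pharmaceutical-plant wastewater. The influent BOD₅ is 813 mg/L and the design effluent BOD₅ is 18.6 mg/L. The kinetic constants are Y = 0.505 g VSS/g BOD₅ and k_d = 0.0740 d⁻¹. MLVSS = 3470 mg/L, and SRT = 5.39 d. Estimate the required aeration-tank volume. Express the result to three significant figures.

V ≈ 490 m³

Rearranging the biomass balance for a CMAS with decay, V = Y·Q·ΔS·θ_c / [X·(1+k_d θ_c)] = 0.505 × 1100 × (813 − 18.6) × 5.39 / [3470 × (1 + 0.0740 × 5.39)] = 2.38×10^6 / 4854 = 490.0 m³.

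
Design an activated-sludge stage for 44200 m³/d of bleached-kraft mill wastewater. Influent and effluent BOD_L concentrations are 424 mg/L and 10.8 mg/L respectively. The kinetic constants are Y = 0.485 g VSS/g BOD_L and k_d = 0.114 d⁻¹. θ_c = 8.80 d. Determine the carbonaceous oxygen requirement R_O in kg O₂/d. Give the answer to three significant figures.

Observed yield with endogenous decay: Y_obs = Y / (1 + k_d·θ_c) = 0.485 / (1 + 0.114 × 8.80) = 0.485 / 2.003 = 0.2421 g VSS/g BOD_L.
Substrate removed = Q·(S₀ − S) = 44200 m³/d × (424 − 10.8) g/m³ = 1.83×10^7 g/d = 18263 kg/d.
Net sludge production P_X = 0.2421 × 18263 = 4422 kg VSS/d.
R_O = Q·ΔS − 1.42 P_X = 18263 − 6279 = 11984 kg O₂/d.

R_O ≈ 12000 kg O₂/d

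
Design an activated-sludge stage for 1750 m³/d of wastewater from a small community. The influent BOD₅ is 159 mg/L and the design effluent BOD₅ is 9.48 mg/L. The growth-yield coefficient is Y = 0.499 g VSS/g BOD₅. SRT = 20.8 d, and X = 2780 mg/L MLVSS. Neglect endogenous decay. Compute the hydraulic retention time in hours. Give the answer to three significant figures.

With k_d = 0 the design equation reduces to V = Y Q (S₀−S) θ_c / X = 0.499 × 1750 × (159 − 9.48) × 20.8 / 2780 = 976.9 m³.
τ = V/Q = 976.9/1750 = 0.5582 d, or 13.40 h.

τ ≈ 13.4 h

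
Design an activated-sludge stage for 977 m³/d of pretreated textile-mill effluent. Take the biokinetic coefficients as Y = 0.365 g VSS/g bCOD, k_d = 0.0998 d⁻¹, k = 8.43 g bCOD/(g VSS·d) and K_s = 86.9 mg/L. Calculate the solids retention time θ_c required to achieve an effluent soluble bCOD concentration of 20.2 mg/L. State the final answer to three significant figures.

From 1/θ_c = Y·k·S/(K_s + S) − k_d: Y·k·S/(K_s+S) = 0.365 × 8.43 × 20.2 / (86.9 + 20.2) = 0.5803 d⁻¹.
Then 1/θ_c = μ − k_d = 0.5803 − 0.0998 = 0.4805 d⁻¹, giving θ_c = 2.081 d.

θ_c ≈ 2.08 d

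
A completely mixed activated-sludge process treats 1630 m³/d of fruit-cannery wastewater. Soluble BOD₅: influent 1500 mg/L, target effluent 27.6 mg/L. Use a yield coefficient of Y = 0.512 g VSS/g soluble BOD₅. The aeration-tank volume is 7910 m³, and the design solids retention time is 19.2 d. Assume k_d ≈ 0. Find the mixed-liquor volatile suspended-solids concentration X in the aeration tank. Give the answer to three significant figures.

Without decay, X = Y Q (S₀−S) θ_c / V = 0.512 × 1630 × (1500 − 27.6) × 19.2 / 7910 = 2983 mg/L.

X ≈ 2980 mg/L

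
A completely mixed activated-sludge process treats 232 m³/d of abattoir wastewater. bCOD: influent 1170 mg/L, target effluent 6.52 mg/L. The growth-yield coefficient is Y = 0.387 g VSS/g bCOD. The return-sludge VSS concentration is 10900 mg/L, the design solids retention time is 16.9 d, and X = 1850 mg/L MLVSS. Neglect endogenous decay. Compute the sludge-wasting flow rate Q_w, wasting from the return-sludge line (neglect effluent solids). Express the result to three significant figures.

Biomass mass balance (decay neglected): V·X = Y·Q·(S₀ − S)·θ_c, so V = 0.387 × 232 × (1170 − 6.52) × 16.9 / 1850 = 954.3 m³.
Q_w = (V·X)/(θ_c X_r) = 954.3 × 1850 / (16.9 × 10900) = 9.584 m³/d.

Q_w ≈ 9.58 m³/d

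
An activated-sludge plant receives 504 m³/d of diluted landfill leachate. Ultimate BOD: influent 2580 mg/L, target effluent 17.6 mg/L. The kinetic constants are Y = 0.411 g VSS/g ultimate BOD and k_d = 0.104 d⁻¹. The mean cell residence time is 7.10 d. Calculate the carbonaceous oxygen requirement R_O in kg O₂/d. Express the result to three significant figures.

Observed yield with endogenous decay: Y_obs = Y / (1 + k_d·θ_c) = 0.411 / (1 + 0.104 × 7.10) = 0.411 / 1.738 = 0.2364 g VSS/g ultimate BOD.
ΔS = 2580 − 17.6 = 2562 mg/L, so the substrate removal rate is 504 × 2562/1000 = 1291 kg ultimate BOD/d.
P_X = Y_obs·Q·(S₀ − S) = 0.2364 × 1291 = 305.3 kg VSS/d.
R_O = Q·ΔS − 1.42 P_X = 1291 − 433.6 = 857.9 kg O₂/d.

R_O ≈ 858 kg O₂/d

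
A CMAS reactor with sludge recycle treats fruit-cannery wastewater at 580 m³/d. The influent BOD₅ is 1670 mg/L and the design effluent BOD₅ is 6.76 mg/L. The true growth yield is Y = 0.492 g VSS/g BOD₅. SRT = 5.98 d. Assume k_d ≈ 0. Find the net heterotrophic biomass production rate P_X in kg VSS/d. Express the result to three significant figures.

P_X ≈ 475 kg VSS/d

Since k_d ≈ 0, Y_obs = Y = 0.492 g VSS/g BOD₅.
ΔS = 1670 − 6.76 = 1663 mg/L, so the substrate removal rate is 580 × 1663/1000 = 964.7 kg BOD₅/d.
So the net sludge growth is P_X = 0.4920 × 964.7 = 474.6 kg VSS/d.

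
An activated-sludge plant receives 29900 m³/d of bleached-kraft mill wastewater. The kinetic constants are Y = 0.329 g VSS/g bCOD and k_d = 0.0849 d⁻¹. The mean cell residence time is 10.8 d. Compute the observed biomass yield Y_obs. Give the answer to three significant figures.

Observed yield with endogenous decay: Y_obs = Y / (1 + k_d·θ_c) = 0.329 / (1 + 0.0849 × 10.8) = 0.329 / 1.917 = 0.1716 g VSS/g bCOD.

Y_obs ≈ 0.172 g VSS/g bCOD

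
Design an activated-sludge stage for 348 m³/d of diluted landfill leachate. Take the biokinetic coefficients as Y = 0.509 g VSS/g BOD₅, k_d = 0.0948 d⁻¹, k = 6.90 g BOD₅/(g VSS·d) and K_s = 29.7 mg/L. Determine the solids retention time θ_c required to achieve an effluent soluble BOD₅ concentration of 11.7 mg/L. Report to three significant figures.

From 1/θ_c = Y·k·S/(K_s + S) − k_d: Y·k·S/(K_s+S) = 0.509 × 6.90 × 11.7 / (29.7 + 11.7) = 0.9925 d⁻¹.
θ_c = 1/(μ − k_d) = 1/(0.9925 − 0.0948) = 1/0.8977 = 1.114 d.

θ_c ≈ 1.11 d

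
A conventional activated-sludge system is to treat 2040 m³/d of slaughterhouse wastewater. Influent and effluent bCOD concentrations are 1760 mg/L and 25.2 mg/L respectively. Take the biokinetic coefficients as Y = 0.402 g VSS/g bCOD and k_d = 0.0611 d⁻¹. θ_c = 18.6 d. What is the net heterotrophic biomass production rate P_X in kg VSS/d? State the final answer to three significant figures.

P_X ≈ 666 kg VSS/d

Observed yield with endogenous decay: Y_obs = Y / (1 + k_d·θ_c) = 0.402 / (1 + 0.0611 × 18.6) = 0.402 / 2.136 = 0.1882 g VSS/g bCOD.
Mass of bCOD removed per day: Q(S₀ − S) = 2040 × 1735 g/m³ = 3539 kg/d.
P_X = Y_obs · Q(S₀ − S) = 0.1882 × 3539 = 665.9 kg VSS/d.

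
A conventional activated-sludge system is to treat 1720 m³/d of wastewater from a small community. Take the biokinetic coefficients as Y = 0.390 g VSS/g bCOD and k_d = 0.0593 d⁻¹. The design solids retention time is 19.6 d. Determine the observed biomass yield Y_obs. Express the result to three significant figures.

The observed yield is Y_obs = Y/(1 + k_d·θ_c) = 0.390 / (1 + 0.0593 × 19.6) = 0.390 / 2.162 = 0.1804 g VSS per g bCOD removed.

Y_obs ≈ 0.180 g VSS/g bCOD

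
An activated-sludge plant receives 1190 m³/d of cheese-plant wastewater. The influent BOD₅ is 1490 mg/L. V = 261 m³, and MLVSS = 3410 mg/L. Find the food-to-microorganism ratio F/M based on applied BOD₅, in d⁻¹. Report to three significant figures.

Food-to-microorganism ratio F/M = Q S₀ / (V X) = 1190 × 1490 / (261.0 × 3410) = 1.992 d⁻¹.

F/M ≈ 1.99 d⁻¹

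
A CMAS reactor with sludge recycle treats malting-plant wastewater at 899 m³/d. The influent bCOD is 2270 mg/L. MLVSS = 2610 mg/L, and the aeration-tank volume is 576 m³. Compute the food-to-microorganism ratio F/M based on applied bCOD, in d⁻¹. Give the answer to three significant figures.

F/M ≈ 1.36 d⁻¹

F/M = applied load / biomass = Q·S₀/(V·X) = 899 × 2270 / (576.0 × 2610) = 1.357 d⁻¹.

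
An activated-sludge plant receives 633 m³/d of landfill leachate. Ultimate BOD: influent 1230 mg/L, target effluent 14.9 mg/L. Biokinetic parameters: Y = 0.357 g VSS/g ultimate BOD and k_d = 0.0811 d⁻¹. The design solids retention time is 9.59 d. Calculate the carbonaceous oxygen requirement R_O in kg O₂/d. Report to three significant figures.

R_O ≈ 550 kg O₂/d

Correct the yield for decay: Y_obs = Y/(1 + k_d θ_c) = 0.357 / (1 + 0.0811 × 9.59) = 0.357 / 1.778 = 0.2008.
Mass of ultimate BOD removed per day: Q(S₀ − S) = 633 × 1215 g/m³ = 769.2 kg/d.
Net sludge production P_X = 0.2008 × 769.2 = 154.5 kg VSS/d.
R_O = Q·ΔS − 1.42 P_X = 769.2 − 219.3 = 549.8 kg O₂/d.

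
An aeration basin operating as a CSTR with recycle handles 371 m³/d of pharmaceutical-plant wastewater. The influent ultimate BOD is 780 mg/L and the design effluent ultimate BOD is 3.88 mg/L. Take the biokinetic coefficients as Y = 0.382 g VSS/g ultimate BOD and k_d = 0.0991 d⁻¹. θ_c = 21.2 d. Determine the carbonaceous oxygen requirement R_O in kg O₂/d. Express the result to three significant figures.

R_O ≈ 238 kg O₂/d

The observed yield is Y_obs = Y/(1 + k_d·θ_c) = 0.382 / (1 + 0.0991 × 21.2) = 0.382 / 3.101 = 0.1232 g VSS per g ultimate BOD removed.
ΔS = 780 − 3.88 = 776.1 mg/L, so the substrate removal rate is 371 × 776.1/1000 = 287.9 kg ultimate BOD/d.
P_X = Y_obs·Q·(S₀ − S) = 0.1232 × 287.9 = 35.47 kg VSS/d.
R_O = Q·ΔS − 1.42 P_X = 287.9 − 50.37 = 237.6 kg O₂/d.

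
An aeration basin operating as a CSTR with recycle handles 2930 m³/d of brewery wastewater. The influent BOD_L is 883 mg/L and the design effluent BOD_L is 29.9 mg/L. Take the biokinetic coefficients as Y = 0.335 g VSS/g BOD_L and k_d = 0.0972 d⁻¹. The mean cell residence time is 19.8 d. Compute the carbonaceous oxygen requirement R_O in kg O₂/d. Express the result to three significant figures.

Correct the yield for decay: Y_obs = Y/(1 + k_d θ_c) = 0.335 / (1 + 0.0972 × 19.8) = 0.335 / 2.925 = 0.1145.
Substrate removed = Q·(S₀ − S) = 2930 m³/d × (883 − 29.9) g/m³ = 2.5×10^6 g/d = 2500 kg/d.
Biomass synthesised: P_X = Y_obs × 2500 = 286.3 kg VSS/d.
Carbonaceous O₂ demand = substrate oxidised − cell-mass equivalent = 2500 − 1.42 × 286.3 = 2093 kg O₂/d.

R_O ≈ 2090 kg O₂/d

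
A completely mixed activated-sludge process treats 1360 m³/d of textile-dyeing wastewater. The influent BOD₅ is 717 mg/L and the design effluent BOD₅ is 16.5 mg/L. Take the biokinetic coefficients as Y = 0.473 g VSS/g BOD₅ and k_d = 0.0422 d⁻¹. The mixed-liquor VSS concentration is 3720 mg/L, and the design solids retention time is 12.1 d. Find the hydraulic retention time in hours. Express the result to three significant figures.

τ ≈ 17.1 h

From the SRT design equation V = Y Q (S₀−S) θ_c / [X (1 + k_d θ_c)] = 0.473 × 1360 × (717 − 16.5) × 12.1 / [3720 × (1 + 0.0422 × 12.1)] = 5.45×10^6 / 5620 = 970.3 m³.
τ = V/Q = 970.3/1360 = 0.7134 d, or 17.12 h.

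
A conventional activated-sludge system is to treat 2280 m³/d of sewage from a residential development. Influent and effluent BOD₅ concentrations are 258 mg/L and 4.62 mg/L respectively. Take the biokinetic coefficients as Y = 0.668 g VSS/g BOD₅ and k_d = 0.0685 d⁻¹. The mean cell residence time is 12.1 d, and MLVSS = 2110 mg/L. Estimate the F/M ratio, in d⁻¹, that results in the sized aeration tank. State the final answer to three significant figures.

F/M ≈ 0.230 d⁻¹

Rearranging the biomass balance for a CMAS with decay, V = Y·Q·ΔS·θ_c / [X·(1+k_d θ_c)] = 0.668 × 2280 × (258 − 4.62) × 12.1 / [2110 × (1 + 0.0685 × 12.1)] = 4.67×10^6 / 3859 = 1210 m³.
Food-to-microorganism ratio F/M = Q S₀ / (V X) = 2280 × 258 / (1210 × 2110) = 0.2304 d⁻¹.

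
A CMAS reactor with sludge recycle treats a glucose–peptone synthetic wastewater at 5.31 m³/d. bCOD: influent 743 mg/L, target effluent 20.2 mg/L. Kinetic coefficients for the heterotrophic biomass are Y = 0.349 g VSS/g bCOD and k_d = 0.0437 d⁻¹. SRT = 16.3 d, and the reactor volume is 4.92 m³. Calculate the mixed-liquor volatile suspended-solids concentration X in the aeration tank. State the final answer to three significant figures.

X ≈ 2590 mg/L

Solving the biomass balance for X: X = Y Q (S₀−S) θ_c / [V (1+k_d θ_c)] = 0.349 × 5.31 × (743 − 20.2) × 16.3 / [4.92 × (1 + 0.0437 × 16.3)] = 2592 mg/L.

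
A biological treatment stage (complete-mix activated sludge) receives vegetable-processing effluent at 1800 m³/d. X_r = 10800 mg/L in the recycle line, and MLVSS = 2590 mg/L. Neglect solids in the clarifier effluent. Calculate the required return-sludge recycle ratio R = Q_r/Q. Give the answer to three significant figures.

Solids balance on the clarifier gives (1+R)X = R·X_r, so R = X/(X_r − X) = 2590 / (10800 − 2590) = 0.3155.

R ≈ 0.315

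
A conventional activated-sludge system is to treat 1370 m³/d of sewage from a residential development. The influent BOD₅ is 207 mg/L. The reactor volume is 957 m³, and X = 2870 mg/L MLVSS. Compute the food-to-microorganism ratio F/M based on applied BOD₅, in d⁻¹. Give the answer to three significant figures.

F/M = Q·S₀ / (V·X) = 1370 × 207 / (957.0 × 2870) = 0.1033 g BOD₅·(g VSS·d)⁻¹.

F/M ≈ 0.103 d⁻¹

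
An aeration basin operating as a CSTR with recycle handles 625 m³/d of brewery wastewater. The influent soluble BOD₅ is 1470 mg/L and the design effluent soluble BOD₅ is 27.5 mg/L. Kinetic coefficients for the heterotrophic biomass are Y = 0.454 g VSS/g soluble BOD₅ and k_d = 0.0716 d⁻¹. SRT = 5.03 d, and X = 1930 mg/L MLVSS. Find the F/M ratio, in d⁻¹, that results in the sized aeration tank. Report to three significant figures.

Steady-state biomass mass balance: V·X·(1 + k_d·θ_c) = Y·Q·(S₀ − S)·θ_c, so V = 0.454 × 625 × (1470 − 27.5) × 5.03 / [1930 × (1 + 0.0716 × 5.03)] = 2.06×10^6 / 2625 = 784.3 m³.
F/M = Q·S₀ / (V·X) = 625 × 1470 / (784.3 × 1930) = 0.6070 g soluble BOD₅·(g VSS·d)⁻¹.

F/M ≈ 0.607 d⁻¹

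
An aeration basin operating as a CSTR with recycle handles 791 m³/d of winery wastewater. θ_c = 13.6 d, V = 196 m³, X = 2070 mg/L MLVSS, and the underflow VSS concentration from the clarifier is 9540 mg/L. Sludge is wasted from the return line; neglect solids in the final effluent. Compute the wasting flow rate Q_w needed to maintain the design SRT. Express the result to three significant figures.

Q_w ≈ 3.13 m³/d

Q_w = (V·X)/(θ_c X_r) = 196.0 × 2070 / (13.6 × 9540) = 3.127 m³/d.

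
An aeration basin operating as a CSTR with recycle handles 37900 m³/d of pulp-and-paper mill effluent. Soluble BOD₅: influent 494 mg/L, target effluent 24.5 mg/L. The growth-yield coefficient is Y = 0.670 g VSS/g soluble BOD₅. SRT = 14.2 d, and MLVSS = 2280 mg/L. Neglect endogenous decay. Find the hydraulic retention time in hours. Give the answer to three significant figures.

With k_d = 0 the design equation reduces to V = Y Q (S₀−S) θ_c / X = 0.670 × 37900 × (494 − 24.5) × 14.2 / 2280 = 74251 m³.
τ = V/Q = 74251/37900 = 1.959 d, or 47.02 h.

τ ≈ 47.0 h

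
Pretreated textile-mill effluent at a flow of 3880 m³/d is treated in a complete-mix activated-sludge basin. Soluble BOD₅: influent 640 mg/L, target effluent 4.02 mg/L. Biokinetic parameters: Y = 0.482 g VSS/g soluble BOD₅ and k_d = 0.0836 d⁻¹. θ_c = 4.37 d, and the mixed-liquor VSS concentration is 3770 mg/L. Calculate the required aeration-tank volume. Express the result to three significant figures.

Steady-state biomass mass balance: V·X·(1 + k_d·θ_c) = Y·Q·(S₀ − S)·θ_c, so V = 0.482 × 3880 × (640 − 4.02) × 4.37 / [3770 × (1 + 0.0836 × 4.37)] = 5.2×10^6 / 5147 = 1010 m³.

V ≈ 1010 m³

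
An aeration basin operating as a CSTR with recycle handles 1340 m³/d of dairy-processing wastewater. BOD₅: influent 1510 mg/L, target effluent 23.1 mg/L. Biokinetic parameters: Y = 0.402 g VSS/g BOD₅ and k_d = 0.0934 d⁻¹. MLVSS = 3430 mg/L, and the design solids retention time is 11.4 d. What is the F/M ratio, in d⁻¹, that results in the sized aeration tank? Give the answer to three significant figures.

F/M ≈ 0.458 d⁻¹

Rearranging the biomass balance for a CMAS with decay, V = Y·Q·ΔS·θ_c / [X·(1+k_d θ_c)] = 0.402 × 1340 × (1510 − 23.1) × 11.4 / [3430 × (1 + 0.0934 × 11.4)] = 9.13×10^6 / 7082 = 1289 m³.
Food-to-microorganism ratio F/M = Q S₀ / (V X) = 1340 × 1510 / (1289 × 3430) = 0.4575 d⁻¹.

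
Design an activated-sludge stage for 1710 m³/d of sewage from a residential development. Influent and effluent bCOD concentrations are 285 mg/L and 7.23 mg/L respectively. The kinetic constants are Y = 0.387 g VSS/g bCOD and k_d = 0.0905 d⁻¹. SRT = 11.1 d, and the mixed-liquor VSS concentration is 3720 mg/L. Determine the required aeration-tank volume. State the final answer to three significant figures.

Steady-state biomass mass balance: V·X·(1 + k_d·θ_c) = Y·Q·(S₀ − S)·θ_c, so V = 0.387 × 1710 × (285 − 7.23) × 11.1 / [3720 × (1 + 0.0905 × 11.1)] = 2.04×10^6 / 7457 = 273.6 m³.

V ≈ 274 m³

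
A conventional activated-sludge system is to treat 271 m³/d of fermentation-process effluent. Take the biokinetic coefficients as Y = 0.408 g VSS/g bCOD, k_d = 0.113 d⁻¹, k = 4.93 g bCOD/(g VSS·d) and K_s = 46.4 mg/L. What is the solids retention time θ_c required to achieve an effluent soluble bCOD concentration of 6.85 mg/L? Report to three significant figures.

At the target effluent, Y k S/(K_s+S) = 0.408×4.93×6.85/53.25 = 0.2587 d⁻¹.
Then 1/θ_c = μ − k_d = 0.2587 − 0.113 = 0.1457 d⁻¹, giving θ_c = 6.861 d.

θ_c ≈ 6.86 d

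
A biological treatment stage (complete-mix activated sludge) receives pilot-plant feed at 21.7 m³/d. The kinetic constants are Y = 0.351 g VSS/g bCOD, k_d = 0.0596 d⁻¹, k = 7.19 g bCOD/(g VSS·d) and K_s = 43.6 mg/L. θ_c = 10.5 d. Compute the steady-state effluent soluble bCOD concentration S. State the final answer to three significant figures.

S ≈ 2.85 mg/L

From the Monod/SRT balance for a CMAS, S = K_s·(1+k_d θ_c)/[θ_c·(Y k − k_d) − 1] = 43.6 × (1 + 0.0596 × 10.5) / [10.5 × (0.351 × 7.19 − 0.0596) − 1] = 70.88 / 24.87 = 2.850 mg/L.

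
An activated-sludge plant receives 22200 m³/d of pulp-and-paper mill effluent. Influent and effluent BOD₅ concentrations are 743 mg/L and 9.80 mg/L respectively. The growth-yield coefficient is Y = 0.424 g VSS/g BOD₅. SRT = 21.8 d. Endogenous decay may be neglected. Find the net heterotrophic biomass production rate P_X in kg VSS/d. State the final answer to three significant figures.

P_X ≈ 6900 kg VSS/d

With endogenous decay neglected, the observed yield equals the true yield: Y_obs = Y = 0.424 g VSS/g BOD₅.
Mass of BOD₅ removed per day: Q(S₀ − S) = 22200 × 733.2 g/m³ = 16277 kg/d.
Biomass produced: P_X = Y_obs·Q·ΔS = 0.4240 × 16277 ≈ 6901 kg VSS/d.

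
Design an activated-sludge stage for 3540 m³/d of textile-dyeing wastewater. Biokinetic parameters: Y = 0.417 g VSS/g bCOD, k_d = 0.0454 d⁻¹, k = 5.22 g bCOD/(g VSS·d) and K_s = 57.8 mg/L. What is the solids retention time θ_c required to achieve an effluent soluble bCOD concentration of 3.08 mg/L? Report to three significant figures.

θ_c ≈ 15.5 d

Specific growth rate at S = 3.08 mg/L: μ = YkS/(K_s+S) = 0.417·5.22·3.08/(57.8+3.08) = 0.1101 d⁻¹.
Then 1/θ_c = μ − k_d = 0.1101 − 0.0454 = 0.06472 d⁻¹, giving θ_c = 15.45 d.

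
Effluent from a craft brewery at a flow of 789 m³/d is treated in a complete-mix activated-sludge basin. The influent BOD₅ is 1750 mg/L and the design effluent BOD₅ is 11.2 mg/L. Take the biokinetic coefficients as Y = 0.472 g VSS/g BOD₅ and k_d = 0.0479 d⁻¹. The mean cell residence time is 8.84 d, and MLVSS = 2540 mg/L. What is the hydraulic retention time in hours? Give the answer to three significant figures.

From the SRT design equation V = Y Q (S₀−S) θ_c / [X (1 + k_d θ_c)] = 0.472 × 789 × (1750 − 11.2) × 8.84 / [2540 × (1 + 0.0479 × 8.84)] = 5.72×10^6 / 3616 = 1583 m³.
HRT = V/Q = 1583 m³ / 789 m³·d⁻¹ = 2.007 d × 24 = 48.16 h.

τ ≈ 48.2 h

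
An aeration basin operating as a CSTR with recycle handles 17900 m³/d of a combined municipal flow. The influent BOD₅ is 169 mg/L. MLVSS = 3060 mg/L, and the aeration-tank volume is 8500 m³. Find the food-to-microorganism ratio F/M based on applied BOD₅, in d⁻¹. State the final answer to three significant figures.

F/M ≈ 0.116 d⁻¹

F/M = applied load / biomass = Q·S₀/(V·X) = 17900 × 169 / (8500 × 3060) = 0.1163 d⁻¹.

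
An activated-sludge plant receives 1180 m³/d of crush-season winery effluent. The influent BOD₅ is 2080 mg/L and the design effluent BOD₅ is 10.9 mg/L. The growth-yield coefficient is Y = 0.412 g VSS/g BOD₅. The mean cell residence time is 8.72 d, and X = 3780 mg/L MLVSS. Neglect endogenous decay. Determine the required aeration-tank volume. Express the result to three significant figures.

V ≈ 2320 m³

V·X = Y·Q·ΔS·θ_c gives V = 0.412 × 1180 × (2080 − 10.9) × 8.72 / 3780 = 2321 m³.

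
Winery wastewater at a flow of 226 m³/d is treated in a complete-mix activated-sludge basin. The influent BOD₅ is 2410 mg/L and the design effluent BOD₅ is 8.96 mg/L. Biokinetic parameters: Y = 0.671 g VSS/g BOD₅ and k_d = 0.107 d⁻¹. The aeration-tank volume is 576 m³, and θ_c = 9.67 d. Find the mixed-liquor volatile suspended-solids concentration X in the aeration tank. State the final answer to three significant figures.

X ≈ 3000 mg/L

X = Y·Q·ΔS·θ_c / [V·(1 + k_d θ_c)] = 0.671 × 226 × (2410 − 8.96) × 9.67 / [576 × (1 + 0.107 × 9.67)] = 3004 mg/L.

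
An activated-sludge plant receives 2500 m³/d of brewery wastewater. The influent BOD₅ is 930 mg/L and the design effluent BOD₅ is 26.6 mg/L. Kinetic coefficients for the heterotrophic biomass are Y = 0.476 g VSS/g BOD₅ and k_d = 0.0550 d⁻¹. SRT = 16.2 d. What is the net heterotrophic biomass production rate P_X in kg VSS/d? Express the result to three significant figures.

P_X ≈ 569 kg VSS/d

Correct the yield for decay: Y_obs = Y/(1 + k_d θ_c) = 0.476 / (1 + 0.0550 × 16.2) = 0.476 / 1.891 = 0.2517.
Q·(S₀ − S) = 2500 × (930 − 26.6) × 10⁻³ = 2258 kg/d removed.
Net biomass production P_X = Y_obs × Q·(S₀ − S) = 0.2517 × 2258 = 568.5 kg VSS/d.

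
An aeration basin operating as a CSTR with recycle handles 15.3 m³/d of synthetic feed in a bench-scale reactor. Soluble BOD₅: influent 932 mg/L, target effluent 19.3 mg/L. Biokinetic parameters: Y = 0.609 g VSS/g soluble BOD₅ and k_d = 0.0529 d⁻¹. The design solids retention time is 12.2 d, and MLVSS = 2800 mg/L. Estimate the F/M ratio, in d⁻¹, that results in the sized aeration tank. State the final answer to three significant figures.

F/M ≈ 0.226 d⁻¹

Rearranging the biomass balance for a CMAS with decay, V = Y·Q·ΔS·θ_c / [X·(1+k_d θ_c)] = 0.609 × 15.3 × (932 − 19.3) × 12.2 / [2800 × (1 + 0.0529 × 12.2)] = 1.04×10^5 / 4607 = 22.52 m³.
F/M = applied load / biomass = Q·S₀/(V·X) = 15.3 × 932 / (22.52 × 2800) = 0.2261 d⁻¹.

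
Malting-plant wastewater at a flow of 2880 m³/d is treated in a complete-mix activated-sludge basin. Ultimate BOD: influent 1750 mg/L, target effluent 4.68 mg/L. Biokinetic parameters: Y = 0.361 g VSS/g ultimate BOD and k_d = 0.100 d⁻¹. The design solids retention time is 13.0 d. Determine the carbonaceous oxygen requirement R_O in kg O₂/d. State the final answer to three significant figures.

Y_obs = Y / (1 + k_d θ_c) = 0.361 / (1 + 0.100 × 13.0) = 0.361 / 2.300 = 0.1570.
ΔS = 1750 − 4.68 = 1745 mg/L, so the substrate removal rate is 2880 × 1745/1000 = 5027 kg ultimate BOD/d.
Biomass synthesised: P_X = Y_obs × 5027 = 788.9 kg VSS/d.
R_O = Q·(S₀ − S) − 1.42·P_X = 5027 − 1.42 × 788.9 = 3906 kg O₂/d.

R_O ≈ 3910 kg O₂/d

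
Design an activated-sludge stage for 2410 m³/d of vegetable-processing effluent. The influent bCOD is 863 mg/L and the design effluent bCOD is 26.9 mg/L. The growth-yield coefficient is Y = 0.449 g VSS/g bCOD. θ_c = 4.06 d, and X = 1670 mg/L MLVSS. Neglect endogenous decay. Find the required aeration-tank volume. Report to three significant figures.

V ≈ 2200 m³

Biomass mass balance (decay neglected): V·X = Y·Q·(S₀ − S)·θ_c, so V = 0.449 × 2410 × (863 − 26.9) × 4.06 / 1670 = 2200 m³.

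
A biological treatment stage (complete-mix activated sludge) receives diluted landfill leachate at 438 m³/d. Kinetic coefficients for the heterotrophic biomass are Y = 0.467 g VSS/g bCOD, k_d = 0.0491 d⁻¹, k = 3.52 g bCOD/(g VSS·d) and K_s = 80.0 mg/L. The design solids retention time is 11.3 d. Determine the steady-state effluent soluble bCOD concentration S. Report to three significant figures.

S ≈ 7.31 mg/L

For a completely mixed reactor with recycle the Lawrence–McCarty relation gives S = K_s·(1 + k_d·θ_c) / [θ_c·(Y·k − k_d) − 1] = 80.0 × (1 + 0.0491 × 11.3) / [11.3 × (0.467 × 3.52 − 0.0491) − 1] = 124.4 / 17.02 = 7.308 mg/L.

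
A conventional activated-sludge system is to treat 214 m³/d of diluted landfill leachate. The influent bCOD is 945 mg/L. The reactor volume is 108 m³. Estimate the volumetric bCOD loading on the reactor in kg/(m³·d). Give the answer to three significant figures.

Applied bCOD load per unit volume = Q·S₀/V = (214 × 945/1000)/108.0 = 1.873 kg bCOD·m⁻³·d⁻¹.

L_v ≈ 1.87 kg bCOD/(m³·d)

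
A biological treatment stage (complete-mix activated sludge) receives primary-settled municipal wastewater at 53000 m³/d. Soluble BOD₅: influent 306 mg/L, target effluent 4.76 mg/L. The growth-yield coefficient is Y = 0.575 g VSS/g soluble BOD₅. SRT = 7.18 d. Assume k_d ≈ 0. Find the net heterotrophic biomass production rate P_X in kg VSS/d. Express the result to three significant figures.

P_X ≈ 9180 kg VSS/d

Since k_d ≈ 0, Y_obs = Y = 0.575 g VSS/g soluble BOD₅.
Substrate removed = Q·(S₀ − S) = 53000 m³/d × (306 − 4.76) g/m³ = 1.6×10^7 g/d = 15966 kg/d.
So the net sludge growth is P_X = 0.5750 × 15966 = 9180 kg VSS/d.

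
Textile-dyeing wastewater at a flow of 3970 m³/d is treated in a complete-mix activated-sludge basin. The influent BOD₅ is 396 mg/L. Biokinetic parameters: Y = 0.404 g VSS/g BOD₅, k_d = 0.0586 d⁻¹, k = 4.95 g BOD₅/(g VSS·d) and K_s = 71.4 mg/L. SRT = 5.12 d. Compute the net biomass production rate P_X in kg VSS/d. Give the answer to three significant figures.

Effluent substrate depends only on kinetics and SRT: S = K_s(1 + k_d θ_c) / [θ_c(Yk − k_d) − 1] = 71.4 × (1 + 0.0586 × 5.12) / [5.12 × (0.404 × 4.95 − 0.0586) − 1] = 92.82 / 8.939 = 10.38 mg/L.
Observed yield with endogenous decay: Y_obs = Y / (1 + k_d·θ_c) = 0.404 / (1 + 0.0586 × 5.12) = 0.404 / 1.300 = 0.3108 g VSS/g BOD₅.
ΔS = 396 − 10.4 = 385.6 mg/L, so the substrate removal rate is 3970 × 385.6/1000 = 1531 kg BOD₅/d.
Biomass produced: P_X = Y_obs·Q·ΔS = 0.3108 × 1531 ≈ 475.7 kg VSS/d.

P_X ≈ 476 kg VSS/d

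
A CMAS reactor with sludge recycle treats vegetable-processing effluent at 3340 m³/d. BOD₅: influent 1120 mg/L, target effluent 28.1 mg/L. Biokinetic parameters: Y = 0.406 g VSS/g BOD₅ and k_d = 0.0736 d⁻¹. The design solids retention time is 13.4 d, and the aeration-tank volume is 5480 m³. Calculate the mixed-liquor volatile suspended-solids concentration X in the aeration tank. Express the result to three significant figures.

Solving the biomass balance for X: X = Y Q (S₀−S) θ_c / [V (1+k_d θ_c)] = 0.406 × 3340 × (1120 − 28.1) × 13.4 / [5480 × (1 + 0.0736 × 13.4)] = 1823 mg/L.

X ≈ 1820 mg/L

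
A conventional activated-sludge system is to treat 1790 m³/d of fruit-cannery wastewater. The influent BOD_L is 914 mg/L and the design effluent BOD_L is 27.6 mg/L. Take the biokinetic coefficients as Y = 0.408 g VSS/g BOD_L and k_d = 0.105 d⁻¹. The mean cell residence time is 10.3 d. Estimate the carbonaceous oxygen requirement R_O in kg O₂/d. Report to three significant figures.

R_O ≈ 1150 kg O₂/d

The observed yield is Y_obs = Y/(1 + k_d·θ_c) = 0.408 / (1 + 0.105 × 10.3) = 0.408 / 2.082 = 0.1960 g VSS per g BOD_L removed.
Substrate removed = Q·(S₀ − S) = 1790 m³/d × (914 − 27.6) g/m³ = 1.59×10^6 g/d = 1587 kg/d.
Biomass synthesised: P_X = Y_obs × 1587 = 311.0 kg VSS/d.
Carbonaceous O₂ demand = substrate oxidised − cell-mass equivalent = 1587 − 1.42 × 311.0 = 1145 kg O₂/d.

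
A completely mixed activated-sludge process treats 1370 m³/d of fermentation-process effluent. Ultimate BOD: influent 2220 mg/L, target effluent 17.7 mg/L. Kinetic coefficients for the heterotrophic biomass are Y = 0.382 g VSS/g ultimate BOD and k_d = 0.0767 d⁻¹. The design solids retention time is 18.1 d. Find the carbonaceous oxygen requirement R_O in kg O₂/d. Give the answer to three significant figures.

R_O ≈ 2330 kg O₂/d

Observed yield with endogenous decay: Y_obs = Y / (1 + k_d·θ_c) = 0.382 / (1 + 0.0767 × 18.1) = 0.382 / 2.388 = 0.1599 g VSS/g ultimate BOD.
Q·(S₀ − S) = 1370 × (2220 − 17.7) × 10⁻³ = 3017 kg/d removed.
Biomass synthesised: P_X = Y_obs × 3017 = 482.6 kg VSS/d.
R_O = Q·ΔS − 1.42 P_X = 3017 − 685.3 = 2332 kg O₂/d.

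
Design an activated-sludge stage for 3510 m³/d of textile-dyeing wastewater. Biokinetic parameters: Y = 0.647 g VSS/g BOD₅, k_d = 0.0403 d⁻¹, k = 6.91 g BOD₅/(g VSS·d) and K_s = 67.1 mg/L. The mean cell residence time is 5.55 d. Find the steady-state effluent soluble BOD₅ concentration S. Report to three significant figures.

For a completely mixed reactor with recycle the Lawrence–McCarty relation gives S = K_s·(1 + k_d·θ_c) / [θ_c·(Y·k − k_d) − 1] = 67.1 × (1 + 0.0403 × 5.55) / [5.55 × (0.647 × 6.91 − 0.0403) − 1] = 82.11 / 23.59 = 3.481 mg/L.

S ≈ 3.48 mg/L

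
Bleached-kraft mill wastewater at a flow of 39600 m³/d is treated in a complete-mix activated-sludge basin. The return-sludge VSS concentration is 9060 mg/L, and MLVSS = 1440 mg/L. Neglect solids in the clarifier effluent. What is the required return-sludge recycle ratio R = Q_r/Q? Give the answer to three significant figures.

Mass balance around the secondary clarifier (neglecting effluent solids): R = X / (X_r − X) = 1440 / (9060 − 1440) = 0.1890.

R ≈ 0.189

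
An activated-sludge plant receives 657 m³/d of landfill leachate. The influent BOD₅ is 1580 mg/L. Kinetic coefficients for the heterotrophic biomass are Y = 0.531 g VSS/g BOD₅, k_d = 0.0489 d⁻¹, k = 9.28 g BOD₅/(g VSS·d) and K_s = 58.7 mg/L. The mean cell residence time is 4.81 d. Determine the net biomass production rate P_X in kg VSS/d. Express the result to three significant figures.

P_X ≈ 445 kg VSS/d

From the Monod/SRT balance for a CMAS, S = K_s·(1+k_d θ_c)/[θ_c·(Y k − k_d) − 1] = 58.7 × (1 + 0.0489 × 4.81) / [4.81 × (0.531 × 9.28 − 0.0489) − 1] = 72.51 / 22.47 = 3.227 mg/L.
Y_obs = Y / (1 + k_d θ_c) = 0.531 / (1 + 0.0489 × 4.81) = 0.531 / 1.235 = 0.4299.
Mass of BOD₅ removed per day: Q(S₀ − S) = 657 × 1577 g/m³ = 1036 kg/d.
P_X = Y_obs · Q(S₀ − S) = 0.4299 × 1036 = 445.3 kg VSS/d.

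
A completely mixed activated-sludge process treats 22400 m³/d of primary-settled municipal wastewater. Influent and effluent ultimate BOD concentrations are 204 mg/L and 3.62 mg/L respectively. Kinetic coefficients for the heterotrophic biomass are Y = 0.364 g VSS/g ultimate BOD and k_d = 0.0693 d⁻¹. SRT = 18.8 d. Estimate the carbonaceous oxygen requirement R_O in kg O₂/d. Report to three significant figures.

Y_obs = Y / (1 + k_d θ_c) = 0.364 / (1 + 0.0693 × 18.8) = 0.364 / 2.303 = 0.1581.
ΔS = 204 − 3.62 = 200.4 mg/L, so the substrate removal rate is 22400 × 200.4/1000 = 4489 kg ultimate BOD/d.
Net sludge production P_X = 0.1581 × 4489 = 709.5 kg VSS/d.
R_O = Q·(S₀ − S) − 1.42·P_X = 4489 − 1.42 × 709.5 = 3481 kg O₂/d.

R_O ≈ 3480 kg O₂/d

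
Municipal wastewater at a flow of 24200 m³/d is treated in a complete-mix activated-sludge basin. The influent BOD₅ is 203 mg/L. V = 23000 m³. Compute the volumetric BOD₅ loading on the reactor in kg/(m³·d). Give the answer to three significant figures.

L_v ≈ 0.214 kg BOD₅/(m³·d)

Volumetric loading L_v = Q·S₀ / V = 24200 × 203 g/m³ / 23000 m³ = 213.6 g/(m³·d) = 0.2136 kg BOD₅/(m³·d).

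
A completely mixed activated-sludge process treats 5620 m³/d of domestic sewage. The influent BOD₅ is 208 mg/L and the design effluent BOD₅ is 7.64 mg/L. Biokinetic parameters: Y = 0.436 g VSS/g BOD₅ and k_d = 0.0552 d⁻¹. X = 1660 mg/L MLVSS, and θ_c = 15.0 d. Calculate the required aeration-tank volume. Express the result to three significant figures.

V ≈ 2430 m³

Rearranging the biomass balance for a CMAS with decay, V = Y·Q·ΔS·θ_c / [X·(1+k_d θ_c)] = 0.436 × 5620 × (208 − 7.64) × 15.0 / [1660 × (1 + 0.0552 × 15.0)] = 7.36×10^6 / 3034 = 2427 m³.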